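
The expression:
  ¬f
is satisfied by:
  {f: False}


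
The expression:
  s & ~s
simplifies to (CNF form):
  False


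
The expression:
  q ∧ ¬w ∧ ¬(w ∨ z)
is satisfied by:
  {q: True, w: False, z: False}


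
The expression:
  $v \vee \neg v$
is always true.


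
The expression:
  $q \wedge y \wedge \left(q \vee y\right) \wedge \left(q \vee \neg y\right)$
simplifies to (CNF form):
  $q \wedge y$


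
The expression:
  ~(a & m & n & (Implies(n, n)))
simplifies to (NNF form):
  ~a | ~m | ~n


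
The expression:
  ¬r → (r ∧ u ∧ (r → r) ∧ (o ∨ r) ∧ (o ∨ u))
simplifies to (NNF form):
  r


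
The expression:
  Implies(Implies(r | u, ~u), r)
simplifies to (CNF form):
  r | u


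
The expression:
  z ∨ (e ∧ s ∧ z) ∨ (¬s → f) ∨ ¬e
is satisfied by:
  {s: True, z: True, f: True, e: False}
  {s: True, z: True, f: False, e: False}
  {s: True, f: True, e: False, z: False}
  {s: True, f: False, e: False, z: False}
  {z: True, f: True, e: False, s: False}
  {z: True, f: False, e: False, s: False}
  {f: True, z: False, e: False, s: False}
  {f: False, z: False, e: False, s: False}
  {s: True, z: True, e: True, f: True}
  {s: True, z: True, e: True, f: False}
  {s: True, e: True, f: True, z: False}
  {s: True, e: True, f: False, z: False}
  {e: True, z: True, f: True, s: False}
  {e: True, z: True, f: False, s: False}
  {e: True, f: True, z: False, s: False}


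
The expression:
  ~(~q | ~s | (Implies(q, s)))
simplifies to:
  False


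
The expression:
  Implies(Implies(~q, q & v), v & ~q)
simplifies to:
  ~q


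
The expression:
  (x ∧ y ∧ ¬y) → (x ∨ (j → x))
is always true.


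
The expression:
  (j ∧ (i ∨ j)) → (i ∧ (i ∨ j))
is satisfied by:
  {i: True, j: False}
  {j: False, i: False}
  {j: True, i: True}


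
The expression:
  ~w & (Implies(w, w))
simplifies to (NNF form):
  ~w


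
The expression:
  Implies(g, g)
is always true.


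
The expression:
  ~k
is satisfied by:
  {k: False}


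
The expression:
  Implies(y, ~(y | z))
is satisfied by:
  {y: False}


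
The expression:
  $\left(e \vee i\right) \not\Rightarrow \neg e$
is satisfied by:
  {e: True}


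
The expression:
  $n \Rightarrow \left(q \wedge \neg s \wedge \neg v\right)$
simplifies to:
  $\left(q \wedge \neg s \wedge \neg v\right) \vee \neg n$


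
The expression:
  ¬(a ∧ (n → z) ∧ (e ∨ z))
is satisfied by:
  {n: True, z: False, e: False, a: False}
  {n: False, z: False, e: False, a: False}
  {n: True, e: True, z: False, a: False}
  {e: True, n: False, z: False, a: False}
  {n: True, z: True, e: False, a: False}
  {z: True, n: False, e: False, a: False}
  {n: True, e: True, z: True, a: False}
  {e: True, z: True, n: False, a: False}
  {a: True, n: True, z: False, e: False}
  {a: True, n: False, z: False, e: False}
  {a: True, n: True, e: True, z: False}


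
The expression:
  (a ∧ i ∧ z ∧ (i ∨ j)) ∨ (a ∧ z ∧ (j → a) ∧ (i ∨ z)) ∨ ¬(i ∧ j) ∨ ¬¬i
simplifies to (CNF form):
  True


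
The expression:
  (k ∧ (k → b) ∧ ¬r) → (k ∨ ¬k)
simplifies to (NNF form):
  True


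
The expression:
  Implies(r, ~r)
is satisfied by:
  {r: False}


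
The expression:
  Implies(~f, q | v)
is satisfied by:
  {q: True, v: True, f: True}
  {q: True, v: True, f: False}
  {q: True, f: True, v: False}
  {q: True, f: False, v: False}
  {v: True, f: True, q: False}
  {v: True, f: False, q: False}
  {f: True, v: False, q: False}


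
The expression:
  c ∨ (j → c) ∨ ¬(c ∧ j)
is always true.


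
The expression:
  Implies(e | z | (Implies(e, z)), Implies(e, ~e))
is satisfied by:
  {e: False}


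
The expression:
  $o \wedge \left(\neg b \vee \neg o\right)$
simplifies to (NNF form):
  $o \wedge \neg b$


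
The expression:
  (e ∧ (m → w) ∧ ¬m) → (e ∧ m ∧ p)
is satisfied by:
  {m: True, e: False}
  {e: False, m: False}
  {e: True, m: True}


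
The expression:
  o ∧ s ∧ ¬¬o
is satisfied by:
  {s: True, o: True}


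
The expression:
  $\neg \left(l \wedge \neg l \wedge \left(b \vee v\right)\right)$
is always true.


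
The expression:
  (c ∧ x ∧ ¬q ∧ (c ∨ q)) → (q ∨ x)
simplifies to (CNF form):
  True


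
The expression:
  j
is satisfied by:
  {j: True}


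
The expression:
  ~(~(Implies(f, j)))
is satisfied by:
  {j: True, f: False}
  {f: False, j: False}
  {f: True, j: True}


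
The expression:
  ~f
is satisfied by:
  {f: False}


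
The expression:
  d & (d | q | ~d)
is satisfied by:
  {d: True}


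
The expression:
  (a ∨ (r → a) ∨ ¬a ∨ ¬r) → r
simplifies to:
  r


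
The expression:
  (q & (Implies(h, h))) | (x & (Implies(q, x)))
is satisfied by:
  {x: True, q: True}
  {x: True, q: False}
  {q: True, x: False}


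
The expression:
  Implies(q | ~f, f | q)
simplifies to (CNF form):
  f | q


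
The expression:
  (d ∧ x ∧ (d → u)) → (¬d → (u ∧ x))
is always true.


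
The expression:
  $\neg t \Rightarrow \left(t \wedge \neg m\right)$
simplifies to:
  $t$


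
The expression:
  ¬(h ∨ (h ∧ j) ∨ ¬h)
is never true.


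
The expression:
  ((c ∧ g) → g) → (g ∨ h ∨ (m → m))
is always true.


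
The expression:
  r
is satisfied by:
  {r: True}


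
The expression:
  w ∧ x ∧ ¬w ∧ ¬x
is never true.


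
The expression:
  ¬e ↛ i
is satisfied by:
  {i: False, e: False}


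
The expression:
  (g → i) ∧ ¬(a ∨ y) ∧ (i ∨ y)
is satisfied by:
  {i: True, y: False, a: False}


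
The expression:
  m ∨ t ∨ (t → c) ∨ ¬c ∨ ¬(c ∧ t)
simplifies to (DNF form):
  True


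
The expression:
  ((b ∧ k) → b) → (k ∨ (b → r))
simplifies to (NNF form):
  k ∨ r ∨ ¬b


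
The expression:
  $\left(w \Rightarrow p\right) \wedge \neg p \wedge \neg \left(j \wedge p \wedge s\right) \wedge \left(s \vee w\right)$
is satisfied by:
  {s: True, p: False, w: False}


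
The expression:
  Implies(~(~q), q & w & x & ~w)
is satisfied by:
  {q: False}


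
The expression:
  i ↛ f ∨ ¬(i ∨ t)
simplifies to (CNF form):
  (i ∨ ¬i) ∧ (i ∨ ¬t) ∧ (¬f ∨ ¬i) ∧ (¬f ∨ ¬t)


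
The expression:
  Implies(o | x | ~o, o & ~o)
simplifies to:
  False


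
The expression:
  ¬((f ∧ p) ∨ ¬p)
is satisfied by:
  {p: True, f: False}


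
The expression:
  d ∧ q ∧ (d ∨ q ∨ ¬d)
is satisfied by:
  {d: True, q: True}


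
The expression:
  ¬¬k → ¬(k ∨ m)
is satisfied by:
  {k: False}


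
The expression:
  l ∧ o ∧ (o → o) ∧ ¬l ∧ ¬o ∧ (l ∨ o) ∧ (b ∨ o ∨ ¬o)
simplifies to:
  False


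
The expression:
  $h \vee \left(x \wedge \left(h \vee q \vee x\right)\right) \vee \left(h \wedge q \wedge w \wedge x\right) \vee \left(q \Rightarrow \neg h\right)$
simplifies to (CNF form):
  $\text{True}$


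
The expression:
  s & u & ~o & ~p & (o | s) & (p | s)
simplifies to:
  s & u & ~o & ~p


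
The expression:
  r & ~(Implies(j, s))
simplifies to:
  j & r & ~s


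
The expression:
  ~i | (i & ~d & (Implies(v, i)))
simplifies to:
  ~d | ~i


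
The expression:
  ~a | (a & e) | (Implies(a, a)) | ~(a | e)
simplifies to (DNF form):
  True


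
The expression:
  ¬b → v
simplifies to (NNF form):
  b ∨ v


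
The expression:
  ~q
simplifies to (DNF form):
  ~q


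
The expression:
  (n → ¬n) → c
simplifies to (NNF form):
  c ∨ n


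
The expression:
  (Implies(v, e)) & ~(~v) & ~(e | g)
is never true.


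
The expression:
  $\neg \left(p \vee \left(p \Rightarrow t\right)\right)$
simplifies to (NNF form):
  $\text{False}$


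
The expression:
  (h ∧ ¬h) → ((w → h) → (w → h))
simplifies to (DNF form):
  True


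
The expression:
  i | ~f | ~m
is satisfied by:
  {i: True, m: False, f: False}
  {m: False, f: False, i: False}
  {f: True, i: True, m: False}
  {f: True, m: False, i: False}
  {i: True, m: True, f: False}
  {m: True, i: False, f: False}
  {f: True, m: True, i: True}


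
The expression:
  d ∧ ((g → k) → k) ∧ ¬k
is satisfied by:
  {d: True, g: True, k: False}


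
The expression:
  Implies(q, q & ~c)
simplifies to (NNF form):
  ~c | ~q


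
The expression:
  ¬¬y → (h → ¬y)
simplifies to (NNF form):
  ¬h ∨ ¬y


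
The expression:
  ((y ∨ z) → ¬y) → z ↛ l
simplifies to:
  y ∨ (z ∧ ¬l)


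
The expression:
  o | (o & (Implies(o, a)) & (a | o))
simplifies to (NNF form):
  o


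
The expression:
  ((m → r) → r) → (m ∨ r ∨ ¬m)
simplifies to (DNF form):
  True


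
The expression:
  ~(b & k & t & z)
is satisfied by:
  {k: False, t: False, z: False, b: False}
  {b: True, k: False, t: False, z: False}
  {z: True, k: False, t: False, b: False}
  {b: True, z: True, k: False, t: False}
  {t: True, b: False, k: False, z: False}
  {b: True, t: True, k: False, z: False}
  {z: True, t: True, b: False, k: False}
  {b: True, z: True, t: True, k: False}
  {k: True, z: False, t: False, b: False}
  {b: True, k: True, z: False, t: False}
  {z: True, k: True, b: False, t: False}
  {b: True, z: True, k: True, t: False}
  {t: True, k: True, z: False, b: False}
  {b: True, t: True, k: True, z: False}
  {z: True, t: True, k: True, b: False}


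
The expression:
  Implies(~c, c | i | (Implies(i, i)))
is always true.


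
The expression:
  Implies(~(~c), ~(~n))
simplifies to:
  n | ~c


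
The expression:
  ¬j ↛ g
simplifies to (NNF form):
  g ∨ ¬j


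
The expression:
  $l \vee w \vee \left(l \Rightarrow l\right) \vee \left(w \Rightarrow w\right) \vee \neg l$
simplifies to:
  $\text{True}$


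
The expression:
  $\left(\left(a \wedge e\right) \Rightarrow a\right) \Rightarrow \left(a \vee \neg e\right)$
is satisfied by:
  {a: True, e: False}
  {e: False, a: False}
  {e: True, a: True}


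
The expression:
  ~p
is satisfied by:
  {p: False}


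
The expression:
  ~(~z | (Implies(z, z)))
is never true.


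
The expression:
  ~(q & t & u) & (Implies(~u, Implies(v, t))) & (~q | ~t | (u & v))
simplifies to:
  (t & ~q) | (u & ~t) | (~t & ~v)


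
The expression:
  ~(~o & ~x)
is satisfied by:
  {x: True, o: True}
  {x: True, o: False}
  {o: True, x: False}


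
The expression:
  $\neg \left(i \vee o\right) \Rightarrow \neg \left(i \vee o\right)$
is always true.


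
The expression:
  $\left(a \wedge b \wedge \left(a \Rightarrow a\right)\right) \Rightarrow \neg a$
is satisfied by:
  {a: False, b: False}
  {b: True, a: False}
  {a: True, b: False}


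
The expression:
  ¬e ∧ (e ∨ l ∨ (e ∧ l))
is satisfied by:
  {l: True, e: False}


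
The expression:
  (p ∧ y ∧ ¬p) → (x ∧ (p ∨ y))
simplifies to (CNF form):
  True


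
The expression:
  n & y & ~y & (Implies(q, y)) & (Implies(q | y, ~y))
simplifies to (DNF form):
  False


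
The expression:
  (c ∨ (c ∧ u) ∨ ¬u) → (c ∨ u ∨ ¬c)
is always true.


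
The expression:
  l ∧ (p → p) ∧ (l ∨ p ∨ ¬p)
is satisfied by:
  {l: True}


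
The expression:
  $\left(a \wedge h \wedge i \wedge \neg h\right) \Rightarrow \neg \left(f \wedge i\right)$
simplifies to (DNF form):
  $\text{True}$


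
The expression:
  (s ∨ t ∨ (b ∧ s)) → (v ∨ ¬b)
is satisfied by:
  {v: True, t: False, s: False, b: False}
  {v: True, s: True, t: False, b: False}
  {v: True, t: True, s: False, b: False}
  {v: True, s: True, t: True, b: False}
  {v: False, t: False, s: False, b: False}
  {s: True, v: False, t: False, b: False}
  {t: True, v: False, s: False, b: False}
  {s: True, t: True, v: False, b: False}
  {b: True, v: True, t: False, s: False}
  {b: True, s: True, v: True, t: False}
  {b: True, v: True, t: True, s: False}
  {b: True, s: True, v: True, t: True}
  {b: True, v: False, t: False, s: False}


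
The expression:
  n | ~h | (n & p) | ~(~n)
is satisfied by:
  {n: True, h: False}
  {h: False, n: False}
  {h: True, n: True}


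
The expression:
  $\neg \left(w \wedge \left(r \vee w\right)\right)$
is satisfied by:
  {w: False}


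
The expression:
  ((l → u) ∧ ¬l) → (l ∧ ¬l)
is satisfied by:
  {l: True}


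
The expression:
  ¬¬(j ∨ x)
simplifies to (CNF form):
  j ∨ x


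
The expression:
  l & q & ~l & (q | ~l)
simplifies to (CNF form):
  False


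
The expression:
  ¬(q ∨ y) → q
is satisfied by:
  {y: True, q: True}
  {y: True, q: False}
  {q: True, y: False}


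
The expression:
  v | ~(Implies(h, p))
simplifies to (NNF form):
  v | (h & ~p)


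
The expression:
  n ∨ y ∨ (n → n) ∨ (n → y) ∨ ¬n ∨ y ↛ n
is always true.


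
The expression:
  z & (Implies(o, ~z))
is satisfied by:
  {z: True, o: False}


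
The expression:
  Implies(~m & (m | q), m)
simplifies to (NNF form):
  m | ~q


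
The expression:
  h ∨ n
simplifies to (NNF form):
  h ∨ n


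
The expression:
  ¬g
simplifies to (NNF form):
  ¬g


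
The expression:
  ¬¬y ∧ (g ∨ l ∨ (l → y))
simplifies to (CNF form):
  y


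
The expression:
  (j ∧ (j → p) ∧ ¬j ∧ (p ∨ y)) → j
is always true.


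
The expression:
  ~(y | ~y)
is never true.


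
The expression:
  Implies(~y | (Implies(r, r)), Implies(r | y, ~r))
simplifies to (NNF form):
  ~r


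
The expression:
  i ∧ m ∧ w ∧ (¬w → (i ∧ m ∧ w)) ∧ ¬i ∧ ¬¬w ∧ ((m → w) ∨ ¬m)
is never true.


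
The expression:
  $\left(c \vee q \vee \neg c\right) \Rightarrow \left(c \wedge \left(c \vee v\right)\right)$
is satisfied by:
  {c: True}


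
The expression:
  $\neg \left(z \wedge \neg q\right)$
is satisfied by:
  {q: True, z: False}
  {z: False, q: False}
  {z: True, q: True}


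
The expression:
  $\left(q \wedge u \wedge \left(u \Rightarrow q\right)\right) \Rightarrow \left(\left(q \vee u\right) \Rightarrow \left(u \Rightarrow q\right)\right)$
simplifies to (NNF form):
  $\text{True}$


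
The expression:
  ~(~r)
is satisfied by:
  {r: True}


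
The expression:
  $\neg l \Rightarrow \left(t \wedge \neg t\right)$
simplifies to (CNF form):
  $l$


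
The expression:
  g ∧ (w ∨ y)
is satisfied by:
  {y: True, w: True, g: True}
  {y: True, g: True, w: False}
  {w: True, g: True, y: False}


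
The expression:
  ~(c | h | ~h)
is never true.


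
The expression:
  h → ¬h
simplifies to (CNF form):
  ¬h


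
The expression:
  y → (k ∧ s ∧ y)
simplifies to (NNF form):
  (k ∧ s) ∨ ¬y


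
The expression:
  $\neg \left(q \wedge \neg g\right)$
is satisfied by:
  {g: True, q: False}
  {q: False, g: False}
  {q: True, g: True}


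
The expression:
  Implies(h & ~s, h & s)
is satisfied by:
  {s: True, h: False}
  {h: False, s: False}
  {h: True, s: True}


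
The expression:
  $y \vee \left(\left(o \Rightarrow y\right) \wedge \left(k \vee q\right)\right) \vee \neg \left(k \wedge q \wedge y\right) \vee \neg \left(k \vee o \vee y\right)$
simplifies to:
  $\text{True}$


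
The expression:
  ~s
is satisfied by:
  {s: False}


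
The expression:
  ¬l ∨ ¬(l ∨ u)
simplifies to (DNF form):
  ¬l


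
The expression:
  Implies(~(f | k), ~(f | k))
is always true.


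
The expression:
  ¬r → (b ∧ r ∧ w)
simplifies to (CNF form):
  r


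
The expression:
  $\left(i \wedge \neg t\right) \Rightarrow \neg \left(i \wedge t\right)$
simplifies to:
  $\text{True}$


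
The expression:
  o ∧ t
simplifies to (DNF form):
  o ∧ t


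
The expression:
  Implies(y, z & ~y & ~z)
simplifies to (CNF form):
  ~y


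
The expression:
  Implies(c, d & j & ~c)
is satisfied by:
  {c: False}


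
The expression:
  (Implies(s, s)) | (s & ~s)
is always true.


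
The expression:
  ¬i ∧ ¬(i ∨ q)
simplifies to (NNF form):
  ¬i ∧ ¬q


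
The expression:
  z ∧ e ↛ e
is never true.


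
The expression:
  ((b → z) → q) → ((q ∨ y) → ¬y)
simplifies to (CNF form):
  (¬q ∨ ¬y) ∧ (z ∨ ¬b ∨ ¬y) ∧ (z ∨ ¬q ∨ ¬y) ∧ (¬b ∨ ¬q ∨ ¬y)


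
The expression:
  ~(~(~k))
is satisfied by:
  {k: False}


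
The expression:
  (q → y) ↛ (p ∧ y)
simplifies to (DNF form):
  (y ∧ ¬p) ∨ (¬q ∧ ¬y)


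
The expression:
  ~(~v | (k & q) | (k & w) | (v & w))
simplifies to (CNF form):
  v & ~w & (~k | ~q)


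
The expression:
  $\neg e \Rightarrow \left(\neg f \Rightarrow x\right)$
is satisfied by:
  {x: True, e: True, f: True}
  {x: True, e: True, f: False}
  {x: True, f: True, e: False}
  {x: True, f: False, e: False}
  {e: True, f: True, x: False}
  {e: True, f: False, x: False}
  {f: True, e: False, x: False}


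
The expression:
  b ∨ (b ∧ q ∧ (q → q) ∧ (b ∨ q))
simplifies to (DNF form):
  b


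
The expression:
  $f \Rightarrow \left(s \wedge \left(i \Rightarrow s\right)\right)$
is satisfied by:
  {s: True, f: False}
  {f: False, s: False}
  {f: True, s: True}


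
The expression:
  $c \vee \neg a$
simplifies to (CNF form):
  $c \vee \neg a$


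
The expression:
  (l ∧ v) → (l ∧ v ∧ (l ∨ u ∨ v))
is always true.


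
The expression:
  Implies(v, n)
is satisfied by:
  {n: True, v: False}
  {v: False, n: False}
  {v: True, n: True}


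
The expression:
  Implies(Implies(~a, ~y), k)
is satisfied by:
  {y: True, k: True, a: False}
  {k: True, a: False, y: False}
  {y: True, k: True, a: True}
  {k: True, a: True, y: False}
  {y: True, a: False, k: False}


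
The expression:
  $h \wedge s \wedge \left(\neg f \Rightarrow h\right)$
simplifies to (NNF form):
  $h \wedge s$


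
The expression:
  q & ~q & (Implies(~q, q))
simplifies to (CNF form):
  False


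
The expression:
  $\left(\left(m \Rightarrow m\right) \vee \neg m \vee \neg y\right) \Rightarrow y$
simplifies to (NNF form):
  $y$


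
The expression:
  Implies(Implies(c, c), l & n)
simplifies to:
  l & n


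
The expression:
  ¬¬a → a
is always true.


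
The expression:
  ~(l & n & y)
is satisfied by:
  {l: False, y: False, n: False}
  {n: True, l: False, y: False}
  {y: True, l: False, n: False}
  {n: True, y: True, l: False}
  {l: True, n: False, y: False}
  {n: True, l: True, y: False}
  {y: True, l: True, n: False}


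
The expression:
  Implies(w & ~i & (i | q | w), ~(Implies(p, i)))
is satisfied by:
  {i: True, p: True, w: False}
  {i: True, w: False, p: False}
  {p: True, w: False, i: False}
  {p: False, w: False, i: False}
  {i: True, p: True, w: True}
  {i: True, w: True, p: False}
  {p: True, w: True, i: False}


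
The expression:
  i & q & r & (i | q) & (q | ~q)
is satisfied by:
  {r: True, i: True, q: True}


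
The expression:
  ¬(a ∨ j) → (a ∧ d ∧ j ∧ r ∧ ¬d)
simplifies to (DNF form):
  a ∨ j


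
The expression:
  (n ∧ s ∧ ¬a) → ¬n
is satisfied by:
  {a: True, s: False, n: False}
  {s: False, n: False, a: False}
  {a: True, n: True, s: False}
  {n: True, s: False, a: False}
  {a: True, s: True, n: False}
  {s: True, a: False, n: False}
  {a: True, n: True, s: True}


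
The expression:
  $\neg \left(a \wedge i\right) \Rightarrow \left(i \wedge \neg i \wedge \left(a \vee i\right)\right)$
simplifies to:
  $a \wedge i$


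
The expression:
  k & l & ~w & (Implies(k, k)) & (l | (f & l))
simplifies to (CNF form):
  k & l & ~w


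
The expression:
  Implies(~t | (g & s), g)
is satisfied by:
  {t: True, g: True}
  {t: True, g: False}
  {g: True, t: False}


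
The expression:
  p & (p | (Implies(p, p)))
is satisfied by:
  {p: True}


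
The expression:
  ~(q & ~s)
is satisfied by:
  {s: True, q: False}
  {q: False, s: False}
  {q: True, s: True}


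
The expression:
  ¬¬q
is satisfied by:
  {q: True}


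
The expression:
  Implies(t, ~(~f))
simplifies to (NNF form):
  f | ~t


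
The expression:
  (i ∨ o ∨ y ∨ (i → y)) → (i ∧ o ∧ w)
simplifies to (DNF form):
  i ∧ o ∧ w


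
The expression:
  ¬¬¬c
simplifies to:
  ¬c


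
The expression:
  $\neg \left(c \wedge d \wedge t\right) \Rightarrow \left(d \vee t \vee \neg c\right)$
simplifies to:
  $d \vee t \vee \neg c$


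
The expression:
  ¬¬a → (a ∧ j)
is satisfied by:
  {j: True, a: False}
  {a: False, j: False}
  {a: True, j: True}


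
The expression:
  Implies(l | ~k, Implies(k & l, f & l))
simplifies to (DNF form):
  f | ~k | ~l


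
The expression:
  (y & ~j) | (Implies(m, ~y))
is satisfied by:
  {m: False, y: False, j: False}
  {j: True, m: False, y: False}
  {y: True, m: False, j: False}
  {j: True, y: True, m: False}
  {m: True, j: False, y: False}
  {j: True, m: True, y: False}
  {y: True, m: True, j: False}


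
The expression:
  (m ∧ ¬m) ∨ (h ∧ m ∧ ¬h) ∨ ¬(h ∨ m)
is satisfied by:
  {h: False, m: False}


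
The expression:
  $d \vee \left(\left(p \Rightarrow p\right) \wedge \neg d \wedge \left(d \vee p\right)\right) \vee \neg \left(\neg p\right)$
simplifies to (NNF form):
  $d \vee p$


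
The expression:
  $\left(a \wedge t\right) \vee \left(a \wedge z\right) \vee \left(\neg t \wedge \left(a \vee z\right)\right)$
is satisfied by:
  {a: True, z: True, t: False}
  {a: True, z: False, t: False}
  {a: True, t: True, z: True}
  {a: True, t: True, z: False}
  {z: True, t: False, a: False}


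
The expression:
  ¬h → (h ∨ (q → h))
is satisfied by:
  {h: True, q: False}
  {q: False, h: False}
  {q: True, h: True}


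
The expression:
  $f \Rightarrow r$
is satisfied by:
  {r: True, f: False}
  {f: False, r: False}
  {f: True, r: True}


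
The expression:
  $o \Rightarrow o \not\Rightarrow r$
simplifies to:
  $\neg o \vee \neg r$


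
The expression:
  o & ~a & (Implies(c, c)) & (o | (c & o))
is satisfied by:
  {o: True, a: False}


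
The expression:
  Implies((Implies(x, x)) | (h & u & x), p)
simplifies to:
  p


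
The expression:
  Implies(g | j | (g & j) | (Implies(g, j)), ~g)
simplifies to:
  ~g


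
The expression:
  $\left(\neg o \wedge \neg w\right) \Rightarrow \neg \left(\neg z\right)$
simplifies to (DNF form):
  $o \vee w \vee z$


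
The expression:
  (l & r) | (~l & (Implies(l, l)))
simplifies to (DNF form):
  r | ~l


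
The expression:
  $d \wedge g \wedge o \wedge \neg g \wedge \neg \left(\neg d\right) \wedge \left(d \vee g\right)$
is never true.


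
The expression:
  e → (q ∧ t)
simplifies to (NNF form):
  (q ∧ t) ∨ ¬e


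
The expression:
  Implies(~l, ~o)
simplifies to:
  l | ~o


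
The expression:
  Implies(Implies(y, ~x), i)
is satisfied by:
  {i: True, x: True, y: True}
  {i: True, x: True, y: False}
  {i: True, y: True, x: False}
  {i: True, y: False, x: False}
  {x: True, y: True, i: False}


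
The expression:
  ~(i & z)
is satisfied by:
  {z: False, i: False}
  {i: True, z: False}
  {z: True, i: False}


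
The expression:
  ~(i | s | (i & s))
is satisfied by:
  {i: False, s: False}


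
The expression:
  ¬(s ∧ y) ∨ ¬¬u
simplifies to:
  u ∨ ¬s ∨ ¬y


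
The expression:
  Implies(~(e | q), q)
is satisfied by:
  {q: True, e: True}
  {q: True, e: False}
  {e: True, q: False}


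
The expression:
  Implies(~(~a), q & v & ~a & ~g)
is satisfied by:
  {a: False}


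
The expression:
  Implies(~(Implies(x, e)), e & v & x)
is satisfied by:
  {e: True, x: False}
  {x: False, e: False}
  {x: True, e: True}


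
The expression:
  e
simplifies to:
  e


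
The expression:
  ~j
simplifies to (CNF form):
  ~j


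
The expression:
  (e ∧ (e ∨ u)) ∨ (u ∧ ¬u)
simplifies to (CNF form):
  e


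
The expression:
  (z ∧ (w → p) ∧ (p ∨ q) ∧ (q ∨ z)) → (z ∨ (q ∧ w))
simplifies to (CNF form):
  True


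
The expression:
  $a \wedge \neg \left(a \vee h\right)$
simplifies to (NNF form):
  $\text{False}$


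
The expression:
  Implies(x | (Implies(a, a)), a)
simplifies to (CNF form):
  a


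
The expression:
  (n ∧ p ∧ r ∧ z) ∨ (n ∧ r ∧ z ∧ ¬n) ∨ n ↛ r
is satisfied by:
  {z: True, n: True, p: True, r: False}
  {z: True, n: True, p: False, r: False}
  {n: True, p: True, z: False, r: False}
  {n: True, z: False, p: False, r: False}
  {r: True, z: True, n: True, p: True}


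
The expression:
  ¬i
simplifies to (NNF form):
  ¬i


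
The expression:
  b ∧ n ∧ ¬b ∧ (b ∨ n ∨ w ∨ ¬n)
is never true.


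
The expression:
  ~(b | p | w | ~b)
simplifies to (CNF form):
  False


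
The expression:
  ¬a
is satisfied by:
  {a: False}


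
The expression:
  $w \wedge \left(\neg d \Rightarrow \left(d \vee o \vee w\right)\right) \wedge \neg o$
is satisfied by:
  {w: True, o: False}


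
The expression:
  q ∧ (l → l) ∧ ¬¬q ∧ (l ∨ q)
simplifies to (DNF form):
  q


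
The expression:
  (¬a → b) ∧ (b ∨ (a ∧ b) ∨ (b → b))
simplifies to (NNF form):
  a ∨ b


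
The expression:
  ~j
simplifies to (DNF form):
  ~j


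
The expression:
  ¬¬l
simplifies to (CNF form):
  l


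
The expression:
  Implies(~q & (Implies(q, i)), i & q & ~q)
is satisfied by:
  {q: True}


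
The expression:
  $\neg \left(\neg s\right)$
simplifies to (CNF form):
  $s$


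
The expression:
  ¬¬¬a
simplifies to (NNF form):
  ¬a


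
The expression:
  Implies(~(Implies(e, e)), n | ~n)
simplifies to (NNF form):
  True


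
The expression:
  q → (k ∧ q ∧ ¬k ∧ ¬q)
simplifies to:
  ¬q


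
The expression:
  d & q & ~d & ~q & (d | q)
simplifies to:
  False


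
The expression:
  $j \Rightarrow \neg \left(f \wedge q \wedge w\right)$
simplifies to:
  $\neg f \vee \neg j \vee \neg q \vee \neg w$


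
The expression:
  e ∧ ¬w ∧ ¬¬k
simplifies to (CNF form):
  e ∧ k ∧ ¬w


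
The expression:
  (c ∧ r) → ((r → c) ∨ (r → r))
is always true.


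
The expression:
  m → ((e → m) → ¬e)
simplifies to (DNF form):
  ¬e ∨ ¬m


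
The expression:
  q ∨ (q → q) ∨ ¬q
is always true.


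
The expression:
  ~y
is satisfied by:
  {y: False}


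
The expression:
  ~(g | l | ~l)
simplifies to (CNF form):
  False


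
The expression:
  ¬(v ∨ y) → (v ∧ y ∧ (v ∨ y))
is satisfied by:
  {y: True, v: True}
  {y: True, v: False}
  {v: True, y: False}


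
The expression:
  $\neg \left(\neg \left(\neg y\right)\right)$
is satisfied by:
  {y: False}


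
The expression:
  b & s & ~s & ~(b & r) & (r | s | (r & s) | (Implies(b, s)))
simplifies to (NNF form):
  False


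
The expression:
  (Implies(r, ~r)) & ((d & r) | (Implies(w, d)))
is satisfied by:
  {d: True, r: False, w: False}
  {r: False, w: False, d: False}
  {d: True, w: True, r: False}


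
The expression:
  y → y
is always true.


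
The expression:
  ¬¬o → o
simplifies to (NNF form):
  True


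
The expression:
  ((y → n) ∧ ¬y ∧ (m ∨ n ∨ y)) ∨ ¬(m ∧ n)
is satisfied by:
  {m: False, y: False, n: False}
  {n: True, m: False, y: False}
  {y: True, m: False, n: False}
  {n: True, y: True, m: False}
  {m: True, n: False, y: False}
  {n: True, m: True, y: False}
  {y: True, m: True, n: False}


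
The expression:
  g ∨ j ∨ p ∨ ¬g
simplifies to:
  True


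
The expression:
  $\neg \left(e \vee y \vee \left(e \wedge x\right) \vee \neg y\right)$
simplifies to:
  $\text{False}$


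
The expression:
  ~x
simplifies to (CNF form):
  ~x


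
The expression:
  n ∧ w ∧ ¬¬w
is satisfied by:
  {w: True, n: True}


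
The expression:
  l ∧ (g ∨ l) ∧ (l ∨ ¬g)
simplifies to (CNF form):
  l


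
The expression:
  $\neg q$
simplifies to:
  $\neg q$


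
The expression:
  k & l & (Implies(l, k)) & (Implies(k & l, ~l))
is never true.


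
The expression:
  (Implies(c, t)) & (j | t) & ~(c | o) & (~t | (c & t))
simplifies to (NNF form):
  j & ~c & ~o & ~t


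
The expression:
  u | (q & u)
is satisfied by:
  {u: True}


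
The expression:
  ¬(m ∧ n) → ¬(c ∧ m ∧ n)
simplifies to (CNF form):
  True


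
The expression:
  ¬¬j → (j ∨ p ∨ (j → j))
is always true.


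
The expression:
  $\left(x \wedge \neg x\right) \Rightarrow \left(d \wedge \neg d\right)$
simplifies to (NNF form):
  $\text{True}$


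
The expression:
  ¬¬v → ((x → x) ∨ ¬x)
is always true.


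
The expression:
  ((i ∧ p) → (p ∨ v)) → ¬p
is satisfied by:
  {p: False}


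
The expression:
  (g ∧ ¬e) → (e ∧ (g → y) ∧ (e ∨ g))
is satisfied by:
  {e: True, g: False}
  {g: False, e: False}
  {g: True, e: True}


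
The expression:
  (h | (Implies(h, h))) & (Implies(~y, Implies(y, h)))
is always true.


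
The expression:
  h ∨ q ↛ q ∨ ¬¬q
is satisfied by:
  {q: True, h: True}
  {q: True, h: False}
  {h: True, q: False}


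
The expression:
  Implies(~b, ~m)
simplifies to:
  b | ~m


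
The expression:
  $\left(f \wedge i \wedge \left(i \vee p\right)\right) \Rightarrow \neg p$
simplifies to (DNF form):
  $\neg f \vee \neg i \vee \neg p$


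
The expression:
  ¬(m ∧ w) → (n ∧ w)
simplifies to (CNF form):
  w ∧ (m ∨ n)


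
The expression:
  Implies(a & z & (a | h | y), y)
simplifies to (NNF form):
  y | ~a | ~z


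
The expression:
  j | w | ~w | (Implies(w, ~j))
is always true.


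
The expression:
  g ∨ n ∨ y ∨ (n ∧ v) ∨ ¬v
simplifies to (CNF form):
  g ∨ n ∨ y ∨ ¬v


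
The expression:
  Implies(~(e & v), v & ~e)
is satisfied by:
  {v: True}


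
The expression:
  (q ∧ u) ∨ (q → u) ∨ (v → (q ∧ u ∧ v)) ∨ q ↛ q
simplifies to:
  u ∨ ¬q ∨ ¬v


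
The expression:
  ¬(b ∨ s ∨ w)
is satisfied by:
  {b: False, w: False, s: False}


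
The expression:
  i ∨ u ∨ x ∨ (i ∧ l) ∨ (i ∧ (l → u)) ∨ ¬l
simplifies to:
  i ∨ u ∨ x ∨ ¬l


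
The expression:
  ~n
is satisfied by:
  {n: False}


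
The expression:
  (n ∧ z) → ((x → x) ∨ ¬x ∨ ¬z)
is always true.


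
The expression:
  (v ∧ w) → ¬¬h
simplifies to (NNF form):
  h ∨ ¬v ∨ ¬w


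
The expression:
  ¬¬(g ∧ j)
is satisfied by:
  {j: True, g: True}


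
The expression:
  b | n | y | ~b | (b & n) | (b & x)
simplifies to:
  True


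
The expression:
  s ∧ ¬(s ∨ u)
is never true.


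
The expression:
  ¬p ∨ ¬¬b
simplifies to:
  b ∨ ¬p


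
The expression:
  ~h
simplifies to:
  ~h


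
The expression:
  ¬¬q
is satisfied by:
  {q: True}


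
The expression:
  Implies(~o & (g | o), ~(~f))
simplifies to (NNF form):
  f | o | ~g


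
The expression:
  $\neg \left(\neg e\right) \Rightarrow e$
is always true.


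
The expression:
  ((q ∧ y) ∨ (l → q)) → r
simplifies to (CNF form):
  (l ∨ r) ∧ (r ∨ ¬q)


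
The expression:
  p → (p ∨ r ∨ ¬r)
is always true.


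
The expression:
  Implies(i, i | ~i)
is always true.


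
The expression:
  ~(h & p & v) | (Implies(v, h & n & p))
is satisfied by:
  {n: True, p: False, v: False, h: False}
  {n: False, p: False, v: False, h: False}
  {h: True, n: True, p: False, v: False}
  {h: True, n: False, p: False, v: False}
  {n: True, v: True, h: False, p: False}
  {v: True, h: False, p: False, n: False}
  {h: True, v: True, n: True, p: False}
  {h: True, v: True, n: False, p: False}
  {n: True, p: True, h: False, v: False}
  {p: True, h: False, v: False, n: False}
  {n: True, h: True, p: True, v: False}
  {h: True, p: True, n: False, v: False}
  {n: True, v: True, p: True, h: False}
  {v: True, p: True, h: False, n: False}
  {h: True, v: True, p: True, n: True}


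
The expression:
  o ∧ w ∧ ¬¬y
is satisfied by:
  {o: True, w: True, y: True}


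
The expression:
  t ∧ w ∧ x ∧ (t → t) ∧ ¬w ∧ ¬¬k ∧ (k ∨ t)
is never true.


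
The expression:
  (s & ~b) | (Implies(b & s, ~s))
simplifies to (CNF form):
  ~b | ~s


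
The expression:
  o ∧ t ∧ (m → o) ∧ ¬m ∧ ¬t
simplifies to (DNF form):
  False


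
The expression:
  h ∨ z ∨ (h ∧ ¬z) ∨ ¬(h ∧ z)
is always true.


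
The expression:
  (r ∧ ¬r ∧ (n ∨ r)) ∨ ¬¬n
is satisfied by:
  {n: True}


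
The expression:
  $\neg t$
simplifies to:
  $\neg t$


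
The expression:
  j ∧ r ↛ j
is never true.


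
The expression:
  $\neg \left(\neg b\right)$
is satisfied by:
  {b: True}


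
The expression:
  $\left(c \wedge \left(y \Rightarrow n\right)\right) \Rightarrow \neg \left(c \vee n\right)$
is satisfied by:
  {y: True, c: False, n: False}
  {y: False, c: False, n: False}
  {n: True, y: True, c: False}
  {n: True, y: False, c: False}
  {c: True, y: True, n: False}


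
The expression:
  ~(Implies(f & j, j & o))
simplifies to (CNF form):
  f & j & ~o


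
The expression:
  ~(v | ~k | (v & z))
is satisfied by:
  {k: True, v: False}


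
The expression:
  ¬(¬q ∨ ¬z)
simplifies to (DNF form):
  q ∧ z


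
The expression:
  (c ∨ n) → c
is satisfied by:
  {c: True, n: False}
  {n: False, c: False}
  {n: True, c: True}


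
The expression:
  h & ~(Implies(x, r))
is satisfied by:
  {h: True, x: True, r: False}


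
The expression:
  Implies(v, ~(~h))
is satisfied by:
  {h: True, v: False}
  {v: False, h: False}
  {v: True, h: True}


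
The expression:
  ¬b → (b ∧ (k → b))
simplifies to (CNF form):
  b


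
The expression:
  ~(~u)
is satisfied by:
  {u: True}


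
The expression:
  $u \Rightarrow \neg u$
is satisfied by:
  {u: False}


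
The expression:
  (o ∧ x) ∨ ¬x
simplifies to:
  o ∨ ¬x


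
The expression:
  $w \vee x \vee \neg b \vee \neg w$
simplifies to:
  $\text{True}$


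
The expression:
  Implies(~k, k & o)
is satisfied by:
  {k: True}


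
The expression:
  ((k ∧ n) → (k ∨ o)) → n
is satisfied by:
  {n: True}


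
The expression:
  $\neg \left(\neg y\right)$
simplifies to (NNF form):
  $y$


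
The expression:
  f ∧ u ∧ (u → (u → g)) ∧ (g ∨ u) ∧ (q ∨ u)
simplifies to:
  f ∧ g ∧ u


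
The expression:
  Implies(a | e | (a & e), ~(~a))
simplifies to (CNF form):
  a | ~e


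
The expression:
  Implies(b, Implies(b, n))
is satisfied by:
  {n: True, b: False}
  {b: False, n: False}
  {b: True, n: True}


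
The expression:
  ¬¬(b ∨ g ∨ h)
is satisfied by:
  {b: True, g: True, h: True}
  {b: True, g: True, h: False}
  {b: True, h: True, g: False}
  {b: True, h: False, g: False}
  {g: True, h: True, b: False}
  {g: True, h: False, b: False}
  {h: True, g: False, b: False}


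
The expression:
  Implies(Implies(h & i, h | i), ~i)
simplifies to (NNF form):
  ~i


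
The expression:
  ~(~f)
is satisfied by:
  {f: True}


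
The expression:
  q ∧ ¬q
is never true.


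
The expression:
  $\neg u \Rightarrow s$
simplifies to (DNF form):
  $s \vee u$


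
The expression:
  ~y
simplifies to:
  ~y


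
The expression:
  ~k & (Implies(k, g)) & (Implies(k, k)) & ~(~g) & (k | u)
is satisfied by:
  {u: True, g: True, k: False}


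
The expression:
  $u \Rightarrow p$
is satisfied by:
  {p: True, u: False}
  {u: False, p: False}
  {u: True, p: True}


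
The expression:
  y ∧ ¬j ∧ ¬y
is never true.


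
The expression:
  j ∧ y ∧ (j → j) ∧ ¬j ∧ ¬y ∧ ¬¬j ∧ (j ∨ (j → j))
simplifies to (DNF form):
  False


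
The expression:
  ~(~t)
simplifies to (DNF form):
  t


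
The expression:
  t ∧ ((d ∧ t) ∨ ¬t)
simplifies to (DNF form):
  d ∧ t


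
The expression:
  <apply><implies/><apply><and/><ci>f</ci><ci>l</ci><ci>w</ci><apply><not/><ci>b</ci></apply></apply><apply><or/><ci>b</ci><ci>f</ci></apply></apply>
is always true.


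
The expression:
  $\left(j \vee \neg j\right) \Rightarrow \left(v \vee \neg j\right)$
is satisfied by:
  {v: True, j: False}
  {j: False, v: False}
  {j: True, v: True}


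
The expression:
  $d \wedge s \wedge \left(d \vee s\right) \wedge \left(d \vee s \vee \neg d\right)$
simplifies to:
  $d \wedge s$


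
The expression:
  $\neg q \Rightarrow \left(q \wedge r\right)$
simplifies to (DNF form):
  $q$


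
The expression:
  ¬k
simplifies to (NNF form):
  ¬k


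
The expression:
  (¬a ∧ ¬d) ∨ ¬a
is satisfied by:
  {a: False}


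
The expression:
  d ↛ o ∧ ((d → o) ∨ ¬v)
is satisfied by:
  {d: True, v: False, o: False}


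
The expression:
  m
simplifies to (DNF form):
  m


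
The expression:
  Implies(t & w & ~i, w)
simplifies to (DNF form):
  True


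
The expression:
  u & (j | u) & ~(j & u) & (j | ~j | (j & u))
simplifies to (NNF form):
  u & ~j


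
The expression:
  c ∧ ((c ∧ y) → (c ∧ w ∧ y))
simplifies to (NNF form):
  c ∧ (w ∨ ¬y)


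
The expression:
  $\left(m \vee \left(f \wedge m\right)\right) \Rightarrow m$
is always true.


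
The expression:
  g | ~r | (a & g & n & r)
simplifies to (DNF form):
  g | ~r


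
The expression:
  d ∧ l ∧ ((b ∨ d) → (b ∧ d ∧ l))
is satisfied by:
  {b: True, d: True, l: True}


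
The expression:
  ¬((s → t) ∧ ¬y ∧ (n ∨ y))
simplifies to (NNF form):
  y ∨ (s ∧ ¬t) ∨ ¬n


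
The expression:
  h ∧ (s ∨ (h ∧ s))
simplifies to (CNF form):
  h ∧ s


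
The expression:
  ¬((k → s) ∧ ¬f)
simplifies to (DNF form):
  f ∨ (k ∧ ¬s)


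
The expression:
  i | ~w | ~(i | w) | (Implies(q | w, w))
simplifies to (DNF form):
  True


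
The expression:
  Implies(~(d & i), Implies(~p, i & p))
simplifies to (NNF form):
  p | (d & i)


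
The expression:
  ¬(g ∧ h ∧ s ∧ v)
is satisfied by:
  {s: False, v: False, g: False, h: False}
  {h: True, s: False, v: False, g: False}
  {g: True, s: False, v: False, h: False}
  {h: True, g: True, s: False, v: False}
  {v: True, h: False, s: False, g: False}
  {h: True, v: True, s: False, g: False}
  {g: True, v: True, h: False, s: False}
  {h: True, g: True, v: True, s: False}
  {s: True, g: False, v: False, h: False}
  {h: True, s: True, g: False, v: False}
  {g: True, s: True, h: False, v: False}
  {h: True, g: True, s: True, v: False}
  {v: True, s: True, g: False, h: False}
  {h: True, v: True, s: True, g: False}
  {g: True, v: True, s: True, h: False}
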